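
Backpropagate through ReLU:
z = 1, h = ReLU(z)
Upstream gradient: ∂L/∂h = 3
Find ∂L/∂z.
∂L/∂z = 3

h = ReLU(1) = 1
Since z > 0: ∂h/∂z = 1
∂L/∂z = ∂L/∂h · ∂h/∂z = 3 × 1 = 3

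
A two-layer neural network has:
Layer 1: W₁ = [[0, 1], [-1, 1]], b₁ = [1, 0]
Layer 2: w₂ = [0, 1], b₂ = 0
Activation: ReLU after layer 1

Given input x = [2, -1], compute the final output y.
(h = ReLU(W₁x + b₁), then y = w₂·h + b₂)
y = 0

Layer 1 pre-activation: z₁ = [0, -3]
After ReLU: h = [0, 0]
Layer 2 output: y = 0×0 + 1×0 + 0 = 0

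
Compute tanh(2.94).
0.9944

tanh(2.94) = (e^(2.94) - e^(-2.94))/(e^(2.94) + e^(-2.94)) = 0.9944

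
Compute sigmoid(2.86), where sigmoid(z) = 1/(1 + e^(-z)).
0.9458

sigmoid(2.86) = 1/(1 + e^(-2.86)) = 1/(1 + 0.05727) = 0.9458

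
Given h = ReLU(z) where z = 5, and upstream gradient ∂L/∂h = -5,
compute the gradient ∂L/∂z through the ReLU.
∂L/∂z = -5

h = ReLU(5) = 5
Since z > 0: ∂h/∂z = 1
∂L/∂z = ∂L/∂h · ∂h/∂z = -5 × 1 = -5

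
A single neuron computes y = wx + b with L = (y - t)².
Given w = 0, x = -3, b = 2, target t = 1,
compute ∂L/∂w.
∂L/∂w = -6

y = wx + b = (0)(-3) + 2 = 2
∂L/∂y = 2(y - t) = 2(2 - 1) = 2
∂y/∂w = x = -3
∂L/∂w = ∂L/∂y · ∂y/∂w = 2 × -3 = -6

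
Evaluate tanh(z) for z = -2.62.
-0.9895

tanh(-2.62) = (e^(-2.62) - e^(2.62))/(e^(-2.62) + e^(2.62)) = -0.9895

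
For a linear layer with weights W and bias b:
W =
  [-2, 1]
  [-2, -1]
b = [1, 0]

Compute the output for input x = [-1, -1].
y = [2, 3]

Wx = [-2×-1 + 1×-1, -2×-1 + -1×-1]
   = [1, 3]
y = Wx + b = [1 + 1, 3 + 0] = [2, 3]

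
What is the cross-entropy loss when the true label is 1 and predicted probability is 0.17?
L = 1.772

L = -1·log(0.17) - 0·log(0.83) = -log(0.17) = 1.772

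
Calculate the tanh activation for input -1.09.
-0.7969

tanh(-1.09) = (e^(-1.09) - e^(1.09))/(e^(-1.09) + e^(1.09)) = -0.7969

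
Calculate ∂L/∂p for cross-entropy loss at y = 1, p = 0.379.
∂L/∂p = -2.639

∂L/∂p = -y/p + (1-y)/(1-p) = -1/0.379 + 0 = -2.639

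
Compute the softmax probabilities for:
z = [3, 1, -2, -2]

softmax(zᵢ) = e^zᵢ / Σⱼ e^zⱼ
p = [0.8705, 0.1178, 0.0059, 0.0059]

exp(z) = [20.09, 2.718, 0.1353, 0.1353]
Sum = 23.07
p = [0.8705, 0.1178, 0.0059, 0.0059]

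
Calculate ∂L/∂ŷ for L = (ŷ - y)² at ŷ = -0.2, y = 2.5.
∂L/∂ŷ = -5.4

∂L/∂ŷ = 2(ŷ - y) = 2(-0.2 - 2.5) = 2(-2.7) = -5.4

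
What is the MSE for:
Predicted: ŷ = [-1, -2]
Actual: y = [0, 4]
MSE = 18.5

MSE = (1/2)((-1-0)² + (-2-4)²) = (1/2)(1 + 36) = 18.5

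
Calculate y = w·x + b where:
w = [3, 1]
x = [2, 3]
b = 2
y = 11

y = (3)(2) + (1)(3) + 2 = 11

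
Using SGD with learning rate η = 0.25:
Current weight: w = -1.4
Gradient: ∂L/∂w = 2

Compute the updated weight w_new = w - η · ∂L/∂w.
w_new = -1.9

w_new = w - η·∂L/∂w = -1.4 - 0.25×(2) = -1.4 - (0.5) = -1.9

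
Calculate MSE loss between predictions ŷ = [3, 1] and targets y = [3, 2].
MSE = 0.5

MSE = (1/2)((3-3)² + (1-2)²) = (1/2)(0 + 1) = 0.5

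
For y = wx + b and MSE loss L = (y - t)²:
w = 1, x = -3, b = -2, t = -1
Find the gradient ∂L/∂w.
∂L/∂w = 24

y = wx + b = (1)(-3) + -2 = -5
∂L/∂y = 2(y - t) = 2(-5 - -1) = -8
∂y/∂w = x = -3
∂L/∂w = ∂L/∂y · ∂y/∂w = -8 × -3 = 24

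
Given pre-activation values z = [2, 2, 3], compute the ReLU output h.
h = [2, 2, 3]

ReLU applied element-wise: max(0,2)=2, max(0,2)=2, max(0,3)=3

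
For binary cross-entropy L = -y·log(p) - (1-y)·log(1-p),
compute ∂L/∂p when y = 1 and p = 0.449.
∂L/∂p = -2.227

∂L/∂p = -y/p + (1-y)/(1-p) = -1/0.449 + 0 = -2.227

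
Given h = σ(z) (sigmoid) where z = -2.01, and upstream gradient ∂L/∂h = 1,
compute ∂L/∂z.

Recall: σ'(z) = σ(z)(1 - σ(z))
∂L/∂z = 0.1042

σ(-2.01) = 0.1182
σ'(-2.01) = σ(-2.01)(1 - σ(-2.01)) = 0.1182 × 0.8818 = 0.1042
∂L/∂z = ∂L/∂h · σ'(z) = 1 × 0.1042 = 0.1042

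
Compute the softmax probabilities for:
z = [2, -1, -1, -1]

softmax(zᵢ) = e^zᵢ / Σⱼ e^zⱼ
p = [0.87, 0.0433, 0.0433, 0.0433]

exp(z) = [7.389, 0.3679, 0.3679, 0.3679]
Sum = 8.493
p = [0.87, 0.0433, 0.0433, 0.0433]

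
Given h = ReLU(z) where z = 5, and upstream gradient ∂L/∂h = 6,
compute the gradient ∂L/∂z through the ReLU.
∂L/∂z = 6

h = ReLU(5) = 5
Since z > 0: ∂h/∂z = 1
∂L/∂z = ∂L/∂h · ∂h/∂z = 6 × 1 = 6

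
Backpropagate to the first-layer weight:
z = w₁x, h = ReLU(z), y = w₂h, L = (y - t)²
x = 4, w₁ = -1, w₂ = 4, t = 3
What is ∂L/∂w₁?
∂L/∂w₁ = 0

Forward pass:
z = w₁x = -1×4 = -4
h = ReLU(-4) = 0
y = w₂h = 4×0 = 0

Backward pass:
∂L/∂y = 2(y - t) = 2(0 - 3) = -6
∂y/∂h = w₂ = 4
∂h/∂z = 0 (ReLU derivative)
∂z/∂w₁ = x = 4

∂L/∂w₁ = -6 × 4 × 0 × 4 = 0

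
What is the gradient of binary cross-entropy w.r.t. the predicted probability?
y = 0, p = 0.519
∂L/∂p = 2.079

∂L/∂p = -y/p + (1-y)/(1-p) = 0 + 1/0.481 = 2.079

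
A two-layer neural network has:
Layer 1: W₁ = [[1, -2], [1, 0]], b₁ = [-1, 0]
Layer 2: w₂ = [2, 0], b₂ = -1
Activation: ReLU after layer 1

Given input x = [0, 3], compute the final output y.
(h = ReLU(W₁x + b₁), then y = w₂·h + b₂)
y = -1

Layer 1 pre-activation: z₁ = [-7, 0]
After ReLU: h = [0, 0]
Layer 2 output: y = 2×0 + 0×0 + -1 = -1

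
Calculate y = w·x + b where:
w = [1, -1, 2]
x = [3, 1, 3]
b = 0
y = 8

y = (1)(3) + (-1)(1) + (2)(3) + 0 = 8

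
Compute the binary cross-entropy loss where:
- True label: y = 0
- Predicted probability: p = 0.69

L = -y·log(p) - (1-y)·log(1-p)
L = 1.171

L = -0·log(0.69) - 1·log(0.31) = -log(0.31) = 1.171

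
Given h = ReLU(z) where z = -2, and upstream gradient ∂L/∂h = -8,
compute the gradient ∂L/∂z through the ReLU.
∂L/∂z = 0

h = ReLU(-2) = 0
Since z < 0: ∂h/∂z = 0
∂L/∂z = ∂L/∂h · ∂h/∂z = -8 × 0 = 0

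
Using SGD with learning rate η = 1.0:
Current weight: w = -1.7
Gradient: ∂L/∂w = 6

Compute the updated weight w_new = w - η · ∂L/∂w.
w_new = -7.7

w_new = w - η·∂L/∂w = -1.7 - 1.0×(6) = -1.7 - (6) = -7.7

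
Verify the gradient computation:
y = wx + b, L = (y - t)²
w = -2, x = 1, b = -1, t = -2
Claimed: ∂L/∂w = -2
Correct

y = (-2)(1) + -1 = -3
∂L/∂y = 2(y - t) = 2(-3 - -2) = -2
∂y/∂w = x = 1
∂L/∂w = -2 × 1 = -2

Claimed value: -2
Correct: The correct gradient is -2.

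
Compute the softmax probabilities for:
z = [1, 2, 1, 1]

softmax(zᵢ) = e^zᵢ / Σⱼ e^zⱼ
p = [0.1749, 0.4754, 0.1749, 0.1749]

exp(z) = [2.718, 7.389, 2.718, 2.718]
Sum = 15.54
p = [0.1749, 0.4754, 0.1749, 0.1749]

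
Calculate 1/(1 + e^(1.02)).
0.265

sigmoid(-1.02) = 1/(1 + e^(1.02)) = 1/(1 + 2.773) = 0.265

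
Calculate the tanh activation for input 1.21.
0.8367

tanh(1.21) = (e^(1.21) - e^(-1.21))/(e^(1.21) + e^(-1.21)) = 0.8367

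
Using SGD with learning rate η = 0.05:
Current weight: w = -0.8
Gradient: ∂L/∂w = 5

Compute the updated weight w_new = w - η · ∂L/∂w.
w_new = -1.05

w_new = w - η·∂L/∂w = -0.8 - 0.05×(5) = -0.8 - (0.25) = -1.05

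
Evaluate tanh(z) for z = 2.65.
0.9901

tanh(2.65) = (e^(2.65) - e^(-2.65))/(e^(2.65) + e^(-2.65)) = 0.9901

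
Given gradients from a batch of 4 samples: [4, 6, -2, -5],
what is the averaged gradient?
Average gradient = 0.75

Average = (1/4)(4 + 6 + -2 + -5) = 3/4 = 0.75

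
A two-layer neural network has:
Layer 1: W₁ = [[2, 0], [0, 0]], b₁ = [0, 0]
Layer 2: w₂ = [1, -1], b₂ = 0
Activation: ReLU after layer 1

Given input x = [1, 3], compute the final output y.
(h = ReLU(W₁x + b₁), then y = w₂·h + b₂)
y = 2

Layer 1 pre-activation: z₁ = [2, 0]
After ReLU: h = [2, 0]
Layer 2 output: y = 1×2 + -1×0 + 0 = 2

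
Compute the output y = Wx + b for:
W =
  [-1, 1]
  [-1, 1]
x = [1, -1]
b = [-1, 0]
y = [-3, -2]

Wx = [-1×1 + 1×-1, -1×1 + 1×-1]
   = [-2, -2]
y = Wx + b = [-2 + -1, -2 + 0] = [-3, -2]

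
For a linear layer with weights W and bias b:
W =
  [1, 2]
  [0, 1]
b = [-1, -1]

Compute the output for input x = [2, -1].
y = [-1, -2]

Wx = [1×2 + 2×-1, 0×2 + 1×-1]
   = [0, -1]
y = Wx + b = [0 + -1, -1 + -1] = [-1, -2]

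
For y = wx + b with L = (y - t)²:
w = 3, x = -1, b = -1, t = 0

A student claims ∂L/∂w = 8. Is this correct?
Correct

y = (3)(-1) + -1 = -4
∂L/∂y = 2(y - t) = 2(-4 - 0) = -8
∂y/∂w = x = -1
∂L/∂w = -8 × -1 = 8

Claimed value: 8
Correct: The correct gradient is 8.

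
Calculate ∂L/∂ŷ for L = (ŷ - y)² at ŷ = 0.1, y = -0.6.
∂L/∂ŷ = 1.4

∂L/∂ŷ = 2(ŷ - y) = 2(0.1 - -0.6) = 2(0.7) = 1.4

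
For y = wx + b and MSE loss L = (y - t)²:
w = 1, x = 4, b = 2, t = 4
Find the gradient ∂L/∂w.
∂L/∂w = 16

y = wx + b = (1)(4) + 2 = 6
∂L/∂y = 2(y - t) = 2(6 - 4) = 4
∂y/∂w = x = 4
∂L/∂w = ∂L/∂y · ∂y/∂w = 4 × 4 = 16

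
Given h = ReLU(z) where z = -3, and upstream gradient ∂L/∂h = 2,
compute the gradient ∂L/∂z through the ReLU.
∂L/∂z = 0

h = ReLU(-3) = 0
Since z < 0: ∂h/∂z = 0
∂L/∂z = ∂L/∂h · ∂h/∂z = 2 × 0 = 0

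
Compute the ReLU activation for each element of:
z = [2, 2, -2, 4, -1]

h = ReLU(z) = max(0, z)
h = [2, 2, 0, 4, 0]

ReLU applied element-wise: max(0,2)=2, max(0,2)=2, max(0,-2)=0, max(0,4)=4, max(0,-1)=0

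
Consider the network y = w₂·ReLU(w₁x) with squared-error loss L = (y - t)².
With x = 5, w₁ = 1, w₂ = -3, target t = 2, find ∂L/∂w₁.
∂L/∂w₁ = 510

Forward pass:
z = w₁x = 1×5 = 5
h = ReLU(5) = 5
y = w₂h = -3×5 = -15

Backward pass:
∂L/∂y = 2(y - t) = 2(-15 - 2) = -34
∂y/∂h = w₂ = -3
∂h/∂z = 1 (ReLU derivative)
∂z/∂w₁ = x = 5

∂L/∂w₁ = -34 × -3 × 1 × 5 = 510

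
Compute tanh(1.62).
0.9246

tanh(1.62) = (e^(1.62) - e^(-1.62))/(e^(1.62) + e^(-1.62)) = 0.9246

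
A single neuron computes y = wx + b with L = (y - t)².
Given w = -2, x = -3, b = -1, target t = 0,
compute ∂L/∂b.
∂L/∂b = 10

y = wx + b = (-2)(-3) + -1 = 5
∂L/∂y = 2(y - t) = 2(5 - 0) = 10
∂y/∂b = 1
∂L/∂b = ∂L/∂y · ∂y/∂b = 10 × 1 = 10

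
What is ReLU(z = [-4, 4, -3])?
h = [0, 4, 0]

ReLU applied element-wise: max(0,-4)=0, max(0,4)=4, max(0,-3)=0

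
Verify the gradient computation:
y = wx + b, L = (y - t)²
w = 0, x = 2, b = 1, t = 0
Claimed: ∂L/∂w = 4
Correct

y = (0)(2) + 1 = 1
∂L/∂y = 2(y - t) = 2(1 - 0) = 2
∂y/∂w = x = 2
∂L/∂w = 2 × 2 = 4

Claimed value: 4
Correct: The correct gradient is 4.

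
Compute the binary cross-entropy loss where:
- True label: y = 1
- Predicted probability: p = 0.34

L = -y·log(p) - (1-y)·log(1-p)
L = 1.079

L = -1·log(0.34) - 0·log(0.66) = -log(0.34) = 1.079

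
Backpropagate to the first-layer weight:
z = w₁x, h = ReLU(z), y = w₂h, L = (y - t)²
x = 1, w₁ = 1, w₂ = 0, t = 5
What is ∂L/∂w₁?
∂L/∂w₁ = 0

Forward pass:
z = w₁x = 1×1 = 1
h = ReLU(1) = 1
y = w₂h = 0×1 = 0

Backward pass:
∂L/∂y = 2(y - t) = 2(0 - 5) = -10
∂y/∂h = w₂ = 0
∂h/∂z = 1 (ReLU derivative)
∂z/∂w₁ = x = 1

∂L/∂w₁ = -10 × 0 × 1 × 1 = 0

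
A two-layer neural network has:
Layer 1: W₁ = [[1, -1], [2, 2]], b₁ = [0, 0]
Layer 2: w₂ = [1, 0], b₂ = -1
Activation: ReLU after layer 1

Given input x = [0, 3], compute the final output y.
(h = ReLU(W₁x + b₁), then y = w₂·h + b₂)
y = -1

Layer 1 pre-activation: z₁ = [-3, 6]
After ReLU: h = [0, 6]
Layer 2 output: y = 1×0 + 0×6 + -1 = -1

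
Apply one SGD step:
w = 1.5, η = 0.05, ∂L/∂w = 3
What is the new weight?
w_new = 1.35

w_new = w - η·∂L/∂w = 1.5 - 0.05×(3) = 1.5 - (0.15) = 1.35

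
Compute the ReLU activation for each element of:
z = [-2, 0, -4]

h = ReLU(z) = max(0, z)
h = [0, 0, 0]

ReLU applied element-wise: max(0,-2)=0, max(0,0)=0, max(0,-4)=0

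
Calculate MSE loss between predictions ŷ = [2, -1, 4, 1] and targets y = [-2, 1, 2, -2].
MSE = 8.25

MSE = (1/4)((2--2)² + (-1-1)² + (4-2)² + (1--2)²) = (1/4)(16 + 4 + 4 + 9) = 8.25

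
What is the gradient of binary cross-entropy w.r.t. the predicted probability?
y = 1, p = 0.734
∂L/∂p = -1.362

∂L/∂p = -y/p + (1-y)/(1-p) = -1/0.734 + 0 = -1.362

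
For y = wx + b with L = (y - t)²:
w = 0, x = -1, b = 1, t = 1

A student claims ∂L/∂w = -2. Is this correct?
Incorrect

y = (0)(-1) + 1 = 1
∂L/∂y = 2(y - t) = 2(1 - 1) = 0
∂y/∂w = x = -1
∂L/∂w = 0 × -1 = 0

Claimed value: -2
Incorrect: The correct gradient is 0.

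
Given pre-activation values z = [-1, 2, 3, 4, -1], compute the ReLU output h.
h = [0, 2, 3, 4, 0]

ReLU applied element-wise: max(0,-1)=0, max(0,2)=2, max(0,3)=3, max(0,4)=4, max(0,-1)=0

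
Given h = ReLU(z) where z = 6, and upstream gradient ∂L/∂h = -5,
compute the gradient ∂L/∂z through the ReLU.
∂L/∂z = -5

h = ReLU(6) = 6
Since z > 0: ∂h/∂z = 1
∂L/∂z = ∂L/∂h · ∂h/∂z = -5 × 1 = -5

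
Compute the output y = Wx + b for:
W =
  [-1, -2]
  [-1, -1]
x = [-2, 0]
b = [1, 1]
y = [3, 3]

Wx = [-1×-2 + -2×0, -1×-2 + -1×0]
   = [2, 2]
y = Wx + b = [2 + 1, 2 + 1] = [3, 3]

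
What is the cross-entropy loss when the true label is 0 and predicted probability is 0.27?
L = 0.3147

L = -0·log(0.27) - 1·log(0.73) = -log(0.73) = 0.3147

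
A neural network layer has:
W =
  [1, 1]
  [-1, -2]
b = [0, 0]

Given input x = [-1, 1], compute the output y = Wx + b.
y = [0, -1]

Wx = [1×-1 + 1×1, -1×-1 + -2×1]
   = [0, -1]
y = Wx + b = [0 + 0, -1 + 0] = [0, -1]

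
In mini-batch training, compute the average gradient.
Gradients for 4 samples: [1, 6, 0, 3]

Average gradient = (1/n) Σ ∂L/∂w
Average gradient = 2.5

Average = (1/4)(1 + 6 + 0 + 3) = 10/4 = 2.5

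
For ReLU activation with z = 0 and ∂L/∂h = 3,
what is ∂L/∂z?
∂L/∂z = 0

h = ReLU(0) = 0
At z = 0: ∂h/∂z = 0 (by convention)
∂L/∂z = ∂L/∂h · ∂h/∂z = 3 × 0 = 0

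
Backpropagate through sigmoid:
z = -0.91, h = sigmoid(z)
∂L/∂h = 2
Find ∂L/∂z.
∂L/∂z = 0.4093

σ(-0.91) = 0.287
σ'(-0.91) = σ(-0.91)(1 - σ(-0.91)) = 0.287 × 0.713 = 0.2046
∂L/∂z = ∂L/∂h · σ'(z) = 2 × 0.2046 = 0.4093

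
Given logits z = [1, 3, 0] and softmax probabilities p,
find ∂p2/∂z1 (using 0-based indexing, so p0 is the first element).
∂p2/∂z1 = -0.03545

p = softmax(z) = [0.1142, 0.8438, 0.04201]
p2 = 0.04201, p1 = 0.8438

∂p2/∂z1 = -p2 × p1 = -0.04201 × 0.8438 = -0.03545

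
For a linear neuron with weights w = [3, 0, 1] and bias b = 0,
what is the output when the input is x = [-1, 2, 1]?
y = -2

y = (3)(-1) + (0)(2) + (1)(1) + 0 = -2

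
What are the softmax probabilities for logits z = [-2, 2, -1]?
p = [0.0171, 0.9362, 0.0466]

exp(z) = [0.1353, 7.389, 0.3679]
Sum = 7.892
p = [0.0171, 0.9362, 0.0466]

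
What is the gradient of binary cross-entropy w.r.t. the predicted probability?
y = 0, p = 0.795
∂L/∂p = 4.878

∂L/∂p = -y/p + (1-y)/(1-p) = 0 + 1/0.205 = 4.878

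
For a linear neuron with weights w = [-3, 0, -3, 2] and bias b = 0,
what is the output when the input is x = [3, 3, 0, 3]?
y = -3

y = (-3)(3) + (0)(3) + (-3)(0) + (2)(3) + 0 = -3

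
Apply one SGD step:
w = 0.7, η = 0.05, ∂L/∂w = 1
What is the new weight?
w_new = 0.65

w_new = w - η·∂L/∂w = 0.7 - 0.05×(1) = 0.7 - (0.05) = 0.65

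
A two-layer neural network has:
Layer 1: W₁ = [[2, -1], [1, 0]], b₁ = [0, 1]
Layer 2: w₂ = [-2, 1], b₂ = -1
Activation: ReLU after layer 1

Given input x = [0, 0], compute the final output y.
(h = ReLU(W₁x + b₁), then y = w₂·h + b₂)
y = 0

Layer 1 pre-activation: z₁ = [0, 1]
After ReLU: h = [0, 1]
Layer 2 output: y = -2×0 + 1×1 + -1 = 0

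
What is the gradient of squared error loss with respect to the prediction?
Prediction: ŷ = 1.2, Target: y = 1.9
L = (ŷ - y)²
∂L/∂ŷ = -1.4

∂L/∂ŷ = 2(ŷ - y) = 2(1.2 - 1.9) = 2(-0.7) = -1.4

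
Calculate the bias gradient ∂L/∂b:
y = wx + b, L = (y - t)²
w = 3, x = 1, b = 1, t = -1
∂L/∂b = 10

y = wx + b = (3)(1) + 1 = 4
∂L/∂y = 2(y - t) = 2(4 - -1) = 10
∂y/∂b = 1
∂L/∂b = ∂L/∂y · ∂y/∂b = 10 × 1 = 10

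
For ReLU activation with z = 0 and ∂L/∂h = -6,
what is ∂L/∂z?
∂L/∂z = 0

h = ReLU(0) = 0
At z = 0: ∂h/∂z = 0 (by convention)
∂L/∂z = ∂L/∂h · ∂h/∂z = -6 × 0 = 0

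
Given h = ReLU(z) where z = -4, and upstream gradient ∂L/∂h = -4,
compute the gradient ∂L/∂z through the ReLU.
∂L/∂z = 0

h = ReLU(-4) = 0
Since z < 0: ∂h/∂z = 0
∂L/∂z = ∂L/∂h · ∂h/∂z = -4 × 0 = 0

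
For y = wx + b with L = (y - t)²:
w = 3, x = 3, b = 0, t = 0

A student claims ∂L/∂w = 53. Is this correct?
Incorrect

y = (3)(3) + 0 = 9
∂L/∂y = 2(y - t) = 2(9 - 0) = 18
∂y/∂w = x = 3
∂L/∂w = 18 × 3 = 54

Claimed value: 53
Incorrect: The correct gradient is 54.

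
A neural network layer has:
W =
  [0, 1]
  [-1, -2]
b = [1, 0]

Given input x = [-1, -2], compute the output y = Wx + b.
y = [-1, 5]

Wx = [0×-1 + 1×-2, -1×-1 + -2×-2]
   = [-2, 5]
y = Wx + b = [-2 + 1, 5 + 0] = [-1, 5]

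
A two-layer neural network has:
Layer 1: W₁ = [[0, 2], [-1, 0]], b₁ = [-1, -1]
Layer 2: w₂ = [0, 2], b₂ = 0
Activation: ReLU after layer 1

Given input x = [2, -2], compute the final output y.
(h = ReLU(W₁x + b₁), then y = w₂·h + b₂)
y = 0

Layer 1 pre-activation: z₁ = [-5, -3]
After ReLU: h = [0, 0]
Layer 2 output: y = 0×0 + 2×0 + 0 = 0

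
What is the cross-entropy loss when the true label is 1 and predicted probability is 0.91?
L = 0.09431

L = -1·log(0.91) - 0·log(0.09) = -log(0.91) = 0.09431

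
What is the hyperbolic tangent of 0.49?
0.4542

tanh(0.49) = (e^(0.49) - e^(-0.49))/(e^(0.49) + e^(-0.49)) = 0.4542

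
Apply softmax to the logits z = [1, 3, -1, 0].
p = [0.1125, 0.831, 0.0152, 0.0414]

exp(z) = [2.718, 20.09, 0.3679, 1]
Sum = 24.17
p = [0.1125, 0.831, 0.0152, 0.0414]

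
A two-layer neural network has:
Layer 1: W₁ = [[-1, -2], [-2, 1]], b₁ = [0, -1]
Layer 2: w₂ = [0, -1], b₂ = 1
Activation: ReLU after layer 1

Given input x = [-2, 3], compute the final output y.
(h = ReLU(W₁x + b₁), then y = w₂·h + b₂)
y = -5

Layer 1 pre-activation: z₁ = [-4, 6]
After ReLU: h = [0, 6]
Layer 2 output: y = 0×0 + -1×6 + 1 = -5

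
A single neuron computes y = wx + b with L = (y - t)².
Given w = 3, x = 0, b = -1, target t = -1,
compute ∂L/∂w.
∂L/∂w = 0

y = wx + b = (3)(0) + -1 = -1
∂L/∂y = 2(y - t) = 2(-1 - -1) = 0
∂y/∂w = x = 0
∂L/∂w = ∂L/∂y · ∂y/∂w = 0 × 0 = 0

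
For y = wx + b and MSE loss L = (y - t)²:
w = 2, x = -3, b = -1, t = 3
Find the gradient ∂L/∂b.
∂L/∂b = -20

y = wx + b = (2)(-3) + -1 = -7
∂L/∂y = 2(y - t) = 2(-7 - 3) = -20
∂y/∂b = 1
∂L/∂b = ∂L/∂y · ∂y/∂b = -20 × 1 = -20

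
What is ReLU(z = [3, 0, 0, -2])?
h = [3, 0, 0, 0]

ReLU applied element-wise: max(0,3)=3, max(0,0)=0, max(0,0)=0, max(0,-2)=0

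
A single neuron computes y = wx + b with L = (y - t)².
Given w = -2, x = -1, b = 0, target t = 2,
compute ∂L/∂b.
∂L/∂b = 0

y = wx + b = (-2)(-1) + 0 = 2
∂L/∂y = 2(y - t) = 2(2 - 2) = 0
∂y/∂b = 1
∂L/∂b = ∂L/∂y · ∂y/∂b = 0 × 1 = 0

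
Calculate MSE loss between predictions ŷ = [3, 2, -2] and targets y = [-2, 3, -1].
MSE = 9

MSE = (1/3)((3--2)² + (2-3)² + (-2--1)²) = (1/3)(25 + 1 + 1) = 9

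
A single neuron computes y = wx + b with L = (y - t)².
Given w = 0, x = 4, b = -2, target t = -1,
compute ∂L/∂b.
∂L/∂b = -2

y = wx + b = (0)(4) + -2 = -2
∂L/∂y = 2(y - t) = 2(-2 - -1) = -2
∂y/∂b = 1
∂L/∂b = ∂L/∂y · ∂y/∂b = -2 × 1 = -2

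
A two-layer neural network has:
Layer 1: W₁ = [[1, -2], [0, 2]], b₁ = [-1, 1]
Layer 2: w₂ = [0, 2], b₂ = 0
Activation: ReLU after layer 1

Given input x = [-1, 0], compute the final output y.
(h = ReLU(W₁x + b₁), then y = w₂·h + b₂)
y = 2

Layer 1 pre-activation: z₁ = [-2, 1]
After ReLU: h = [0, 1]
Layer 2 output: y = 0×0 + 2×1 + 0 = 2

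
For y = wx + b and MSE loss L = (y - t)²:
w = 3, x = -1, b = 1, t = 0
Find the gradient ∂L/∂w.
∂L/∂w = 4

y = wx + b = (3)(-1) + 1 = -2
∂L/∂y = 2(y - t) = 2(-2 - 0) = -4
∂y/∂w = x = -1
∂L/∂w = ∂L/∂y · ∂y/∂w = -4 × -1 = 4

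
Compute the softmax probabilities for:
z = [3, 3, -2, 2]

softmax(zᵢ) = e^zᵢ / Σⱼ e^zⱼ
p = [0.4211, 0.4211, 0.0028, 0.1549]

exp(z) = [20.09, 20.09, 0.1353, 7.389]
Sum = 47.7
p = [0.4211, 0.4211, 0.0028, 0.1549]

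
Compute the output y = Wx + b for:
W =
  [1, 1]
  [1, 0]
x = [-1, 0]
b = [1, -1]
y = [0, -2]

Wx = [1×-1 + 1×0, 1×-1 + 0×0]
   = [-1, -1]
y = Wx + b = [-1 + 1, -1 + -1] = [0, -2]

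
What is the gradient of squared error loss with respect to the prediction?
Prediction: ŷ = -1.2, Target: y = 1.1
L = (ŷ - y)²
∂L/∂ŷ = -4.6

∂L/∂ŷ = 2(ŷ - y) = 2(-1.2 - 1.1) = 2(-2.3) = -4.6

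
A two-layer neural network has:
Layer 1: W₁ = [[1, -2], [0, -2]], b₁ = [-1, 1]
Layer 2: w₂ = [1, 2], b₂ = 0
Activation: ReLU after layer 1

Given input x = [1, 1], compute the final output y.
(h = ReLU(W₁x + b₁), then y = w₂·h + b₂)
y = 0

Layer 1 pre-activation: z₁ = [-2, -1]
After ReLU: h = [0, 0]
Layer 2 output: y = 1×0 + 2×0 + 0 = 0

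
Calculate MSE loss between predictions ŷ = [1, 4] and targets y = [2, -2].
MSE = 18.5

MSE = (1/2)((1-2)² + (4--2)²) = (1/2)(1 + 36) = 18.5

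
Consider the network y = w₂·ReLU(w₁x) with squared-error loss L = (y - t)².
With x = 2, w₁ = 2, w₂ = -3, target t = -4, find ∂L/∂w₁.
∂L/∂w₁ = 96

Forward pass:
z = w₁x = 2×2 = 4
h = ReLU(4) = 4
y = w₂h = -3×4 = -12

Backward pass:
∂L/∂y = 2(y - t) = 2(-12 - -4) = -16
∂y/∂h = w₂ = -3
∂h/∂z = 1 (ReLU derivative)
∂z/∂w₁ = x = 2

∂L/∂w₁ = -16 × -3 × 1 × 2 = 96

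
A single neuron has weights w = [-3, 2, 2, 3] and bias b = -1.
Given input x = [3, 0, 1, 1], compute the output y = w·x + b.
y = -5

y = (-3)(3) + (2)(0) + (2)(1) + (3)(1) + -1 = -5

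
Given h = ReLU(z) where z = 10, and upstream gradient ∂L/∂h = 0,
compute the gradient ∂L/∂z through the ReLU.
∂L/∂z = 0

h = ReLU(10) = 10
Since z > 0: ∂h/∂z = 1
∂L/∂z = ∂L/∂h · ∂h/∂z = 0 × 1 = 0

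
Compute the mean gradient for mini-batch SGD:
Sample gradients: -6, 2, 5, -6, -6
Average gradient = -2.2

Average = (1/5)(-6 + 2 + 5 + -6 + -6) = -11/5 = -2.2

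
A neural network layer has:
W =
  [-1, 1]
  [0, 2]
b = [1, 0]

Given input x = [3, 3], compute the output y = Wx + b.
y = [1, 6]

Wx = [-1×3 + 1×3, 0×3 + 2×3]
   = [0, 6]
y = Wx + b = [0 + 1, 6 + 0] = [1, 6]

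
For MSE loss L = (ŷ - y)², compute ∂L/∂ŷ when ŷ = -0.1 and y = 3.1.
∂L/∂ŷ = -6.4

∂L/∂ŷ = 2(ŷ - y) = 2(-0.1 - 3.1) = 2(-3.2) = -6.4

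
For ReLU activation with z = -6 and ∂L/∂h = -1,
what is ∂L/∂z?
∂L/∂z = 0

h = ReLU(-6) = 0
Since z < 0: ∂h/∂z = 0
∂L/∂z = ∂L/∂h · ∂h/∂z = -1 × 0 = 0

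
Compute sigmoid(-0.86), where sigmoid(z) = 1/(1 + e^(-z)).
0.2973

sigmoid(-0.86) = 1/(1 + e^(0.86)) = 1/(1 + 2.363) = 0.2973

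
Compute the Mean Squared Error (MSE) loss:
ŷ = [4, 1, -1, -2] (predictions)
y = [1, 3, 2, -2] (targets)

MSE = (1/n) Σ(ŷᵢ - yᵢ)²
MSE = 5.5

MSE = (1/4)((4-1)² + (1-3)² + (-1-2)² + (-2--2)²) = (1/4)(9 + 4 + 9 + 0) = 5.5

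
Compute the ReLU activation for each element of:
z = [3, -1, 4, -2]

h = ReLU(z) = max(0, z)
h = [3, 0, 4, 0]

ReLU applied element-wise: max(0,3)=3, max(0,-1)=0, max(0,4)=4, max(0,-2)=0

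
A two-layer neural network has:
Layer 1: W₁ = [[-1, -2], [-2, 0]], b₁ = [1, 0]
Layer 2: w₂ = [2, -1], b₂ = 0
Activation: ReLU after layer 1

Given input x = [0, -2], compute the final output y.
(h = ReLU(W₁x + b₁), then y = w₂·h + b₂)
y = 10

Layer 1 pre-activation: z₁ = [5, 0]
After ReLU: h = [5, 0]
Layer 2 output: y = 2×5 + -1×0 + 0 = 10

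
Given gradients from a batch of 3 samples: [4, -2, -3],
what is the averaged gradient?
Average gradient = -0.3333

Average = (1/3)(4 + -2 + -3) = -1/3 = -0.3333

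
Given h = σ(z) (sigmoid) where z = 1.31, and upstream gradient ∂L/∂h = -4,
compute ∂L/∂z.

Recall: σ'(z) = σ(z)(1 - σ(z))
∂L/∂z = -0.6693

σ(1.31) = 0.7875
σ'(1.31) = σ(1.31)(1 - σ(1.31)) = 0.7875 × 0.2125 = 0.1673
∂L/∂z = ∂L/∂h · σ'(z) = -4 × 0.1673 = -0.6693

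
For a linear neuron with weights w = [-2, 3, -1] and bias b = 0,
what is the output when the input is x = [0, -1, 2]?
y = -5

y = (-2)(0) + (3)(-1) + (-1)(2) + 0 = -5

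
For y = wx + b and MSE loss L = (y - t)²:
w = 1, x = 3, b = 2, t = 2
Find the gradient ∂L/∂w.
∂L/∂w = 18

y = wx + b = (1)(3) + 2 = 5
∂L/∂y = 2(y - t) = 2(5 - 2) = 6
∂y/∂w = x = 3
∂L/∂w = ∂L/∂y · ∂y/∂w = 6 × 3 = 18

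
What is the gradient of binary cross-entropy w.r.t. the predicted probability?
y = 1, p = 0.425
∂L/∂p = -2.353

∂L/∂p = -y/p + (1-y)/(1-p) = -1/0.425 + 0 = -2.353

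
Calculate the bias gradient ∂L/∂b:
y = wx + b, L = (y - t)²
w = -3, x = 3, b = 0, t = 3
∂L/∂b = -24

y = wx + b = (-3)(3) + 0 = -9
∂L/∂y = 2(y - t) = 2(-9 - 3) = -24
∂y/∂b = 1
∂L/∂b = ∂L/∂y · ∂y/∂b = -24 × 1 = -24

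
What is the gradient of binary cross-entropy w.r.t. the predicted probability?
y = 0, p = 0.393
∂L/∂p = 1.647

∂L/∂p = -y/p + (1-y)/(1-p) = 0 + 1/0.607 = 1.647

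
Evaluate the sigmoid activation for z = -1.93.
0.1268

sigmoid(-1.93) = 1/(1 + e^(1.93)) = 1/(1 + 6.89) = 0.1268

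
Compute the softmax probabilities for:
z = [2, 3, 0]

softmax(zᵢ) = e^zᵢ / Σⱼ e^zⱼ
p = [0.2595, 0.7054, 0.0351]

exp(z) = [7.389, 20.09, 1]
Sum = 28.47
p = [0.2595, 0.7054, 0.0351]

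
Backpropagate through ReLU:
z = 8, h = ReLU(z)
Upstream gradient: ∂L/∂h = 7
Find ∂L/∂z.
∂L/∂z = 7

h = ReLU(8) = 8
Since z > 0: ∂h/∂z = 1
∂L/∂z = ∂L/∂h · ∂h/∂z = 7 × 1 = 7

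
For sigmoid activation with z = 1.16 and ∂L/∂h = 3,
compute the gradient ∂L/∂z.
∂L/∂z = 0.5451

σ(1.16) = 0.7613
σ'(1.16) = σ(1.16)(1 - σ(1.16)) = 0.7613 × 0.2387 = 0.1817
∂L/∂z = ∂L/∂h · σ'(z) = 3 × 0.1817 = 0.5451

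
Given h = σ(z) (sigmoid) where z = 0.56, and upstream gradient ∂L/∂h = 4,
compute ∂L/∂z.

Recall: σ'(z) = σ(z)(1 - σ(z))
∂L/∂z = 0.9255

σ(0.56) = 0.6365
σ'(0.56) = σ(0.56)(1 - σ(0.56)) = 0.6365 × 0.3635 = 0.2314
∂L/∂z = ∂L/∂h · σ'(z) = 4 × 0.2314 = 0.9255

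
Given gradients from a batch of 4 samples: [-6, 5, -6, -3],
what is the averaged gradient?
Average gradient = -2.5

Average = (1/4)(-6 + 5 + -6 + -3) = -10/4 = -2.5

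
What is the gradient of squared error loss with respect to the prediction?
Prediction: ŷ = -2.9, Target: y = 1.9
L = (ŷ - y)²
∂L/∂ŷ = -9.6

∂L/∂ŷ = 2(ŷ - y) = 2(-2.9 - 1.9) = 2(-4.8) = -9.6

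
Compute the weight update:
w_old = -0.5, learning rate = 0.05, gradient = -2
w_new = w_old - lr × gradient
w_new = -0.4

w_new = w - η·∂L/∂w = -0.5 - 0.05×(-2) = -0.5 - (-0.1) = -0.4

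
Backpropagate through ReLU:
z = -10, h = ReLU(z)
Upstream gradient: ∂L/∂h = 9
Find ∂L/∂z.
∂L/∂z = 0

h = ReLU(-10) = 0
Since z < 0: ∂h/∂z = 0
∂L/∂z = ∂L/∂h · ∂h/∂z = 9 × 0 = 0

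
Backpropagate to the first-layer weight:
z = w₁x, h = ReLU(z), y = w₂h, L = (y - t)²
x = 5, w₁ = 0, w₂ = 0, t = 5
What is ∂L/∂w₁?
∂L/∂w₁ = 0

Forward pass:
z = w₁x = 0×5 = 0
h = ReLU(0) = 0
y = w₂h = 0×0 = 0

Backward pass:
∂L/∂y = 2(y - t) = 2(0 - 5) = -10
∂y/∂h = w₂ = 0
∂h/∂z = 0 (ReLU derivative)
∂z/∂w₁ = x = 5

∂L/∂w₁ = -10 × 0 × 0 × 5 = 0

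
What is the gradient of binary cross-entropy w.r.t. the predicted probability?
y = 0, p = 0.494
∂L/∂p = 1.976

∂L/∂p = -y/p + (1-y)/(1-p) = 0 + 1/0.506 = 1.976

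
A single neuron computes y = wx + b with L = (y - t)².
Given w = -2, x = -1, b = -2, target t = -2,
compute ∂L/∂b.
∂L/∂b = 4

y = wx + b = (-2)(-1) + -2 = 0
∂L/∂y = 2(y - t) = 2(0 - -2) = 4
∂y/∂b = 1
∂L/∂b = ∂L/∂y · ∂y/∂b = 4 × 1 = 4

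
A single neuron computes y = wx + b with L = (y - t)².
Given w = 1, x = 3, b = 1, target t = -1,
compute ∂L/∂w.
∂L/∂w = 30

y = wx + b = (1)(3) + 1 = 4
∂L/∂y = 2(y - t) = 2(4 - -1) = 10
∂y/∂w = x = 3
∂L/∂w = ∂L/∂y · ∂y/∂w = 10 × 3 = 30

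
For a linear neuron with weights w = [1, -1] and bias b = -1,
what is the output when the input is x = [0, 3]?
y = -4

y = (1)(0) + (-1)(3) + -1 = -4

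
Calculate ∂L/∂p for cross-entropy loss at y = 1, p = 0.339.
∂L/∂p = -2.95

∂L/∂p = -y/p + (1-y)/(1-p) = -1/0.339 + 0 = -2.95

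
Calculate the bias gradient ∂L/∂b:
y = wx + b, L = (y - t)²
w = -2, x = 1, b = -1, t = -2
∂L/∂b = -2

y = wx + b = (-2)(1) + -1 = -3
∂L/∂y = 2(y - t) = 2(-3 - -2) = -2
∂y/∂b = 1
∂L/∂b = ∂L/∂y · ∂y/∂b = -2 × 1 = -2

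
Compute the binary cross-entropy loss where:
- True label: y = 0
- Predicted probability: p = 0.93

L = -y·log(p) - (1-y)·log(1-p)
L = 2.659

L = -0·log(0.93) - 1·log(0.07) = -log(0.07) = 2.659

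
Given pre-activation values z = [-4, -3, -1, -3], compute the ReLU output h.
h = [0, 0, 0, 0]

ReLU applied element-wise: max(0,-4)=0, max(0,-3)=0, max(0,-1)=0, max(0,-3)=0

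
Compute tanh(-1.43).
-0.8917

tanh(-1.43) = (e^(-1.43) - e^(1.43))/(e^(-1.43) + e^(1.43)) = -0.8917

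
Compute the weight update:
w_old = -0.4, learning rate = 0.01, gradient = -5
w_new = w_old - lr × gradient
w_new = -0.35

w_new = w - η·∂L/∂w = -0.4 - 0.01×(-5) = -0.4 - (-0.05) = -0.35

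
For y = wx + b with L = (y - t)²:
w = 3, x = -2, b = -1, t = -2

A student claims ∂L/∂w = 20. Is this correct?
Correct

y = (3)(-2) + -1 = -7
∂L/∂y = 2(y - t) = 2(-7 - -2) = -10
∂y/∂w = x = -2
∂L/∂w = -10 × -2 = 20

Claimed value: 20
Correct: The correct gradient is 20.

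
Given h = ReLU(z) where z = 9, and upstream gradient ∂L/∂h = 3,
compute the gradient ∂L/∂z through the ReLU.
∂L/∂z = 3

h = ReLU(9) = 9
Since z > 0: ∂h/∂z = 1
∂L/∂z = ∂L/∂h · ∂h/∂z = 3 × 1 = 3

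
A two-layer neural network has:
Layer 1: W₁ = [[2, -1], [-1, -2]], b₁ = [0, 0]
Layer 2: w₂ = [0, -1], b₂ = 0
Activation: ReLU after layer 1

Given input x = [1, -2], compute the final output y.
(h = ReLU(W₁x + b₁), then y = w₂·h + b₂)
y = -3

Layer 1 pre-activation: z₁ = [4, 3]
After ReLU: h = [4, 3]
Layer 2 output: y = 0×4 + -1×3 + 0 = -3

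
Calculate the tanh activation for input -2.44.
-0.9849

tanh(-2.44) = (e^(-2.44) - e^(2.44))/(e^(-2.44) + e^(2.44)) = -0.9849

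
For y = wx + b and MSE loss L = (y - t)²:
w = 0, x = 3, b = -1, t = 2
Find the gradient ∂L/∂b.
∂L/∂b = -6

y = wx + b = (0)(3) + -1 = -1
∂L/∂y = 2(y - t) = 2(-1 - 2) = -6
∂y/∂b = 1
∂L/∂b = ∂L/∂y · ∂y/∂b = -6 × 1 = -6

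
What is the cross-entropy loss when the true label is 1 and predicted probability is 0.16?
L = 1.833

L = -1·log(0.16) - 0·log(0.84) = -log(0.16) = 1.833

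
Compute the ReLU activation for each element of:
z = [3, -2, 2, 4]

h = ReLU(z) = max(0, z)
h = [3, 0, 2, 4]

ReLU applied element-wise: max(0,3)=3, max(0,-2)=0, max(0,2)=2, max(0,4)=4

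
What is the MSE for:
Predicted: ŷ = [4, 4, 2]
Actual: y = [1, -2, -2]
MSE = 20.33

MSE = (1/3)((4-1)² + (4--2)² + (2--2)²) = (1/3)(9 + 36 + 16) = 20.33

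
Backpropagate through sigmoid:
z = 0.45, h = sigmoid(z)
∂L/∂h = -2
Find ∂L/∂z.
∂L/∂z = -0.4755

σ(0.45) = 0.6106
σ'(0.45) = σ(0.45)(1 - σ(0.45)) = 0.6106 × 0.3894 = 0.2378
∂L/∂z = ∂L/∂h · σ'(z) = -2 × 0.2378 = -0.4755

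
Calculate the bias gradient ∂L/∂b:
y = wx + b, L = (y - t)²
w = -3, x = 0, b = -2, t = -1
∂L/∂b = -2

y = wx + b = (-3)(0) + -2 = -2
∂L/∂y = 2(y - t) = 2(-2 - -1) = -2
∂y/∂b = 1
∂L/∂b = ∂L/∂y · ∂y/∂b = -2 × 1 = -2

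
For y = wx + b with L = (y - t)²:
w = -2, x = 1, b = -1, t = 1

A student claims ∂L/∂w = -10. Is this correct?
Incorrect

y = (-2)(1) + -1 = -3
∂L/∂y = 2(y - t) = 2(-3 - 1) = -8
∂y/∂w = x = 1
∂L/∂w = -8 × 1 = -8

Claimed value: -10
Incorrect: The correct gradient is -8.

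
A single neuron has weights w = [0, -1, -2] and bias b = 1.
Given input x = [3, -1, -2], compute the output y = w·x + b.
y = 6

y = (0)(3) + (-1)(-1) + (-2)(-2) + 1 = 6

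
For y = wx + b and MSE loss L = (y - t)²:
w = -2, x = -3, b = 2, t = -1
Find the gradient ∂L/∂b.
∂L/∂b = 18

y = wx + b = (-2)(-3) + 2 = 8
∂L/∂y = 2(y - t) = 2(8 - -1) = 18
∂y/∂b = 1
∂L/∂b = ∂L/∂y · ∂y/∂b = 18 × 1 = 18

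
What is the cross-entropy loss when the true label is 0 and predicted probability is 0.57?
L = 0.844

L = -0·log(0.57) - 1·log(0.43) = -log(0.43) = 0.844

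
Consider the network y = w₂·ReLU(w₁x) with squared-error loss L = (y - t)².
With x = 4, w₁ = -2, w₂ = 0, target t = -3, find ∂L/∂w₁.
∂L/∂w₁ = 0

Forward pass:
z = w₁x = -2×4 = -8
h = ReLU(-8) = 0
y = w₂h = 0×0 = 0

Backward pass:
∂L/∂y = 2(y - t) = 2(0 - -3) = 6
∂y/∂h = w₂ = 0
∂h/∂z = 0 (ReLU derivative)
∂z/∂w₁ = x = 4

∂L/∂w₁ = 6 × 0 × 0 × 4 = 0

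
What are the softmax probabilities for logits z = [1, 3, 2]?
p = [0.09, 0.6652, 0.2447]

exp(z) = [2.718, 20.09, 7.389]
Sum = 30.19
p = [0.09, 0.6652, 0.2447]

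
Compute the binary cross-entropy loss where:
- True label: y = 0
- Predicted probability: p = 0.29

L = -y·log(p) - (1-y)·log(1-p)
L = 0.3425

L = -0·log(0.29) - 1·log(0.71) = -log(0.71) = 0.3425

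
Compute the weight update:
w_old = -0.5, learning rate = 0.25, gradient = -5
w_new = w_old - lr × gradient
w_new = 0.75

w_new = w - η·∂L/∂w = -0.5 - 0.25×(-5) = -0.5 - (-1.25) = 0.75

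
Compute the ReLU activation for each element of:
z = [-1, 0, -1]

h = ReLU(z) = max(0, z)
h = [0, 0, 0]

ReLU applied element-wise: max(0,-1)=0, max(0,0)=0, max(0,-1)=0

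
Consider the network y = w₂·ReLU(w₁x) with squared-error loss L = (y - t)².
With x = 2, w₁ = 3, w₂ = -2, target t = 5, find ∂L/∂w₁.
∂L/∂w₁ = 136

Forward pass:
z = w₁x = 3×2 = 6
h = ReLU(6) = 6
y = w₂h = -2×6 = -12

Backward pass:
∂L/∂y = 2(y - t) = 2(-12 - 5) = -34
∂y/∂h = w₂ = -2
∂h/∂z = 1 (ReLU derivative)
∂z/∂w₁ = x = 2

∂L/∂w₁ = -34 × -2 × 1 × 2 = 136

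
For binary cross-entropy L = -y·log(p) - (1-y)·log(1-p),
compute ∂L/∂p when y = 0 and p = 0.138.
∂L/∂p = 1.16

∂L/∂p = -y/p + (1-y)/(1-p) = 0 + 1/0.862 = 1.16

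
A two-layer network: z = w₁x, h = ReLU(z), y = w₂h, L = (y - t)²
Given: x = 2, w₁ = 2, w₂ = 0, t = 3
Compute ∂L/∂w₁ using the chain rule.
∂L/∂w₁ = 0

Forward pass:
z = w₁x = 2×2 = 4
h = ReLU(4) = 4
y = w₂h = 0×4 = 0

Backward pass:
∂L/∂y = 2(y - t) = 2(0 - 3) = -6
∂y/∂h = w₂ = 0
∂h/∂z = 1 (ReLU derivative)
∂z/∂w₁ = x = 2

∂L/∂w₁ = -6 × 0 × 1 × 2 = 0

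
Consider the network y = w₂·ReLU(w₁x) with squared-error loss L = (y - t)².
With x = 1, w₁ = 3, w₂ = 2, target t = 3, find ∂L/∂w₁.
∂L/∂w₁ = 12

Forward pass:
z = w₁x = 3×1 = 3
h = ReLU(3) = 3
y = w₂h = 2×3 = 6

Backward pass:
∂L/∂y = 2(y - t) = 2(6 - 3) = 6
∂y/∂h = w₂ = 2
∂h/∂z = 1 (ReLU derivative)
∂z/∂w₁ = x = 1

∂L/∂w₁ = 6 × 2 × 1 × 1 = 12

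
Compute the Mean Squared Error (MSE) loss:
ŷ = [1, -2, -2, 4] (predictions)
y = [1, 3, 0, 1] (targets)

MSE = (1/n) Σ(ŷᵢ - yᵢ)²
MSE = 9.5

MSE = (1/4)((1-1)² + (-2-3)² + (-2-0)² + (4-1)²) = (1/4)(0 + 25 + 4 + 9) = 9.5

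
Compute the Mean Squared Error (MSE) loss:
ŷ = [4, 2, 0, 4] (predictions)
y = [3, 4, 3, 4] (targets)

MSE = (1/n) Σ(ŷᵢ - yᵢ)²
MSE = 3.5

MSE = (1/4)((4-3)² + (2-4)² + (0-3)² + (4-4)²) = (1/4)(1 + 4 + 9 + 0) = 3.5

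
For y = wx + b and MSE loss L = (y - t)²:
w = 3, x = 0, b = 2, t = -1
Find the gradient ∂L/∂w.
∂L/∂w = 0

y = wx + b = (3)(0) + 2 = 2
∂L/∂y = 2(y - t) = 2(2 - -1) = 6
∂y/∂w = x = 0
∂L/∂w = ∂L/∂y · ∂y/∂w = 6 × 0 = 0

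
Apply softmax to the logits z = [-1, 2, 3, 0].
p = [0.0128, 0.2562, 0.6964, 0.0347]

exp(z) = [0.3679, 7.389, 20.09, 1]
Sum = 28.84
p = [0.0128, 0.2562, 0.6964, 0.0347]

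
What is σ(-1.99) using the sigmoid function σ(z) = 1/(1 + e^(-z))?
0.1203

sigmoid(-1.99) = 1/(1 + e^(1.99)) = 1/(1 + 7.316) = 0.1203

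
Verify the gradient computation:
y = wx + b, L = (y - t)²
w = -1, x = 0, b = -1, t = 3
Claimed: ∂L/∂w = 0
Correct

y = (-1)(0) + -1 = -1
∂L/∂y = 2(y - t) = 2(-1 - 3) = -8
∂y/∂w = x = 0
∂L/∂w = -8 × 0 = 0

Claimed value: 0
Correct: The correct gradient is 0.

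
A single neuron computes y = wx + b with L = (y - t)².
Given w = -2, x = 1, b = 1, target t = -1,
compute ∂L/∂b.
∂L/∂b = 0

y = wx + b = (-2)(1) + 1 = -1
∂L/∂y = 2(y - t) = 2(-1 - -1) = 0
∂y/∂b = 1
∂L/∂b = ∂L/∂y · ∂y/∂b = 0 × 1 = 0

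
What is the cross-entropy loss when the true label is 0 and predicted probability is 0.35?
L = 0.4308

L = -0·log(0.35) - 1·log(0.65) = -log(0.65) = 0.4308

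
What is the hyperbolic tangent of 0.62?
0.5511

tanh(0.62) = (e^(0.62) - e^(-0.62))/(e^(0.62) + e^(-0.62)) = 0.5511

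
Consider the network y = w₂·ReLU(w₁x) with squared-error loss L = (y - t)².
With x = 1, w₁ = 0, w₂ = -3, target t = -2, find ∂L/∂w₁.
∂L/∂w₁ = 0

Forward pass:
z = w₁x = 0×1 = 0
h = ReLU(0) = 0
y = w₂h = -3×0 = 0

Backward pass:
∂L/∂y = 2(y - t) = 2(0 - -2) = 4
∂y/∂h = w₂ = -3
∂h/∂z = 0 (ReLU derivative)
∂z/∂w₁ = x = 1

∂L/∂w₁ = 4 × -3 × 0 × 1 = 0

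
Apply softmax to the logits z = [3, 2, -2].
p = [0.7275, 0.2676, 0.0049]

exp(z) = [20.09, 7.389, 0.1353]
Sum = 27.61
p = [0.7275, 0.2676, 0.0049]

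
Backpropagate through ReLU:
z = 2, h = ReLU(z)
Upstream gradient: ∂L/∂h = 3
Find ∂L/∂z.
∂L/∂z = 3

h = ReLU(2) = 2
Since z > 0: ∂h/∂z = 1
∂L/∂z = ∂L/∂h · ∂h/∂z = 3 × 1 = 3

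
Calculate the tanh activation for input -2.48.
-0.9861

tanh(-2.48) = (e^(-2.48) - e^(2.48))/(e^(-2.48) + e^(2.48)) = -0.9861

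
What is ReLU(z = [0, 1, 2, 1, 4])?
h = [0, 1, 2, 1, 4]

ReLU applied element-wise: max(0,0)=0, max(0,1)=1, max(0,2)=2, max(0,1)=1, max(0,4)=4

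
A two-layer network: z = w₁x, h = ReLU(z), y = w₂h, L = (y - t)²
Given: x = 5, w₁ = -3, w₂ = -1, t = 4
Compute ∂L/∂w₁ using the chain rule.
∂L/∂w₁ = 0

Forward pass:
z = w₁x = -3×5 = -15
h = ReLU(-15) = 0
y = w₂h = -1×0 = 0

Backward pass:
∂L/∂y = 2(y - t) = 2(0 - 4) = -8
∂y/∂h = w₂ = -1
∂h/∂z = 0 (ReLU derivative)
∂z/∂w₁ = x = 5

∂L/∂w₁ = -8 × -1 × 0 × 5 = 0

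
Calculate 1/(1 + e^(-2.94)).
0.9498

sigmoid(2.94) = 1/(1 + e^(-2.94)) = 1/(1 + 0.05287) = 0.9498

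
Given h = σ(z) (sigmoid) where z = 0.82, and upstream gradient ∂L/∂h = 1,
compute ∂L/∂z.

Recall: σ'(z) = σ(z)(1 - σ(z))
∂L/∂z = 0.2123

σ(0.82) = 0.6942
σ'(0.82) = σ(0.82)(1 - σ(0.82)) = 0.6942 × 0.3058 = 0.2123
∂L/∂z = ∂L/∂h · σ'(z) = 1 × 0.2123 = 0.2123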